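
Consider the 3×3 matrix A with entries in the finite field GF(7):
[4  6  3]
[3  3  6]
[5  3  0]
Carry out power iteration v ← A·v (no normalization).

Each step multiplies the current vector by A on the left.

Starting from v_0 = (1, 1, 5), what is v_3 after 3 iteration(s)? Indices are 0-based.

v_3 = (1, 3, 6)

v_0 = (1, 1, 5).
v_1 = A·v_0 = (4, 1, 1).
v_2 = A·v_1 = (4, 0, 2).
v_3 = A·v_2 = (1, 3, 6).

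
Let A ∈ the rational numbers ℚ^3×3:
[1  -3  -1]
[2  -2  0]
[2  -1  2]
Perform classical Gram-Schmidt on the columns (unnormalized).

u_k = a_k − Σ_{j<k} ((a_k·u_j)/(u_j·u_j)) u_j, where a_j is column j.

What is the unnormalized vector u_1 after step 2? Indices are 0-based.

Step 1: u_0 = a_0 = (1, 2, 2).
Step 2: u_1 = a_1 − (-1)·u_0 = (-2, 0, 1).

u_1 = (-2, 0, 1)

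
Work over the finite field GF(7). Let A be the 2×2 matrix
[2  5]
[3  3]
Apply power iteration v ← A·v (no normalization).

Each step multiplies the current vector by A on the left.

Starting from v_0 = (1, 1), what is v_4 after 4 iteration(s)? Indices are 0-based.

v_0 = (1, 1).
v_1 = A·v_0 = (0, 6).
v_2 = A·v_1 = (2, 4).
v_3 = A·v_2 = (3, 4).
v_4 = A·v_3 = (5, 0).

v_4 = (5, 0)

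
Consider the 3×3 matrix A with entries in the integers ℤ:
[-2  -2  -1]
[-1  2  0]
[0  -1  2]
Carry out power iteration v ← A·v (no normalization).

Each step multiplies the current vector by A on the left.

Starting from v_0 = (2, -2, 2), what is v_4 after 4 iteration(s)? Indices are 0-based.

v_4 = (50, -42, 122)

v_0 = (2, -2, 2).
v_1 = A·v_0 = (-2, -6, 6).
v_2 = A·v_1 = (10, -10, 18).
v_3 = A·v_2 = (-18, -30, 46).
v_4 = A·v_3 = (50, -42, 122).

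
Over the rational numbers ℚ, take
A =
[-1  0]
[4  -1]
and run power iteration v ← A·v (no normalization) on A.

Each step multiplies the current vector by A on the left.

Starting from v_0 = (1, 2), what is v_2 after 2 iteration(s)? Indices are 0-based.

v_0 = (1, 2).
v_1 = A·v_0 = (-1, 2).
v_2 = A·v_1 = (1, -6).

v_2 = (1, -6)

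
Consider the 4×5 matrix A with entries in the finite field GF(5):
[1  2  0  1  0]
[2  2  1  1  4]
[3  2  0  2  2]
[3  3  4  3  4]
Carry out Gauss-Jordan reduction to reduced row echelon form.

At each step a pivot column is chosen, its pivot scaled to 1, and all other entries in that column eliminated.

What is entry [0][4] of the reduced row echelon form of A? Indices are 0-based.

pivot(0,0)=1: scale R0 → (1, 2, 0, 1, 0)
  clear (1,0): R1 −= (2)R0 → (0, 3, 1, 4, 4)
  clear (2,0): R2 −= (3)R0 → (0, 1, 0, 4, 2)
  clear (3,0): R3 −= (3)R0 → (0, 2, 4, 0, 4)
pivot(1,1)=3: scale R1 → (0, 1, 2, 3, 3)
  clear (0,1): R0 −= (2)R1 → (1, 0, 1, 0, 4)
  clear (2,1): R2 −= (1)R1 → (0, 0, 3, 1, 4)
  clear (3,1): R3 −= (2)R1 → (0, 0, 0, 4, 3)
pivot(2,2)=3: scale R2 → (0, 0, 1, 2, 3)
  clear (0,2): R0 −= (1)R2 → (1, 0, 0, 3, 1)
  clear (1,2): R1 −= (2)R2 → (0, 1, 0, 4, 2)
pivot(3,3)=4: scale R3 → (0, 0, 0, 1, 2)
  clear (0,3): R0 −= (3)R3 → (1, 0, 0, 0, 0)
  clear (1,3): R1 −= (4)R3 → (0, 1, 0, 0, 4)
  clear (2,3): R2 −= (2)R3 → (0, 0, 1, 0, 4)

M[0][4] = 0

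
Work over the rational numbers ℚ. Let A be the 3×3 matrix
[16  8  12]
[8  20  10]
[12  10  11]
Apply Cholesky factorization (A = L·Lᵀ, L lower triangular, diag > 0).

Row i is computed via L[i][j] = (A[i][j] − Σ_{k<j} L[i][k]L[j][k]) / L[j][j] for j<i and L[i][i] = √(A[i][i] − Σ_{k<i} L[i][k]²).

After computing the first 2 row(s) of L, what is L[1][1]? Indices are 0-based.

L[1][1] = 4

Step 1: L[0][0] = √(16) = 4.
  L[1][0] = (8) / L[0][0] = 2.
Step 2: L[1][1] = √(16) = 4.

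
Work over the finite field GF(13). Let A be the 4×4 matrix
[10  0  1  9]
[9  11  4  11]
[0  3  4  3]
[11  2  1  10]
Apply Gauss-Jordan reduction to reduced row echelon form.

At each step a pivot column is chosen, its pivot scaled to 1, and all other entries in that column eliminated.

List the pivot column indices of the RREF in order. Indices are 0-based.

pivot columns: 0, 1, 2

[1] R0 /= 10  ⇒  (1, 0, 4, 10)
     R1 -= 9·R0  ⇒  (0, 11, 7, 12)
     R3 -= 11·R0  ⇒  (0, 2, 9, 4)
[2] R1 /= 11  ⇒  (0, 1, 3, 7)
     R2 -= 3·R1  ⇒  (0, 0, 8, 8)
     R3 -= 2·R1  ⇒  (0, 0, 3, 3)
[3] R2 /= 8  ⇒  (0, 0, 1, 1)
     R0 -= 4·R2  ⇒  (1, 0, 0, 6)
     R1 -= 3·R2  ⇒  (0, 1, 0, 4)
     R3 -= 3·R2  ⇒  (0, 0, 0, 0)
column 3 empty below row 3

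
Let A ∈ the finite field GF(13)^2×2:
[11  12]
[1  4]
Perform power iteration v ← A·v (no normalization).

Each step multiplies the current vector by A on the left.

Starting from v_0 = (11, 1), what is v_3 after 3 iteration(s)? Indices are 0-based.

v_3 = (5, 10)

v_0 = (11, 1).
v_1 = A·v_0 = (3, 2).
v_2 = A·v_1 = (5, 11).
v_3 = A·v_2 = (5, 10).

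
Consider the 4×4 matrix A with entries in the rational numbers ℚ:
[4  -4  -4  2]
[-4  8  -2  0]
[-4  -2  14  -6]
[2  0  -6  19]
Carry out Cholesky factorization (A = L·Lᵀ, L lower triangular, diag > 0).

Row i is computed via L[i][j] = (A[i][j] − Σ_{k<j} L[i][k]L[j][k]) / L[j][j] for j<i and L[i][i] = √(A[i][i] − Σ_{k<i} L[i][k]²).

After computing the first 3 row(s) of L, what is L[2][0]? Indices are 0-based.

Step 1: L[0][0] = √(4) = 2.
  L[1][0] = (-4) / L[0][0] = -2.
Step 2: L[1][1] = √(4) = 2.
  L[2][0] = (-4) / L[0][0] = -2.
  L[2][1] = (-6) / L[1][1] = -3.
Step 3: L[2][2] = √(1) = 1.

L[2][0] = -2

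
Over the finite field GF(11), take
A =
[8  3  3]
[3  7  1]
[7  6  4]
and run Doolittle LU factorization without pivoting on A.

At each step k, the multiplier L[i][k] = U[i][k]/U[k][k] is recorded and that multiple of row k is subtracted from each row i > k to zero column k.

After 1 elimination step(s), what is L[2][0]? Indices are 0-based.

L[2][0] = 5

Step 1: pivot at (0,0) is 8.
  row1 ← row1 − (10)·row0  ⇒  L[1][0]=10, U row1=(0, 10, 4)
  row2 ← row2 − (5)·row0  ⇒  L[2][0]=5, U row2=(0, 2, 0)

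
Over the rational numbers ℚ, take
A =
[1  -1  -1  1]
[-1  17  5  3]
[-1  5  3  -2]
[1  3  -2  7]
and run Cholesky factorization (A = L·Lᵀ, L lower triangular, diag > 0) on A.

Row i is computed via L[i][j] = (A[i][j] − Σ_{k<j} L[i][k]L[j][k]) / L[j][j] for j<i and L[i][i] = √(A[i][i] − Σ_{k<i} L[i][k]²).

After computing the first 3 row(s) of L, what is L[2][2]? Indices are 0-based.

L[2][2] = 1

Step 1: L[0][0] = √(1) = 1.
  L[1][0] = (-1) / L[0][0] = -1.
Step 2: L[1][1] = √(16) = 4.
  L[2][0] = (-1) / L[0][0] = -1.
  L[2][1] = (4) / L[1][1] = 1.
Step 3: L[2][2] = √(1) = 1.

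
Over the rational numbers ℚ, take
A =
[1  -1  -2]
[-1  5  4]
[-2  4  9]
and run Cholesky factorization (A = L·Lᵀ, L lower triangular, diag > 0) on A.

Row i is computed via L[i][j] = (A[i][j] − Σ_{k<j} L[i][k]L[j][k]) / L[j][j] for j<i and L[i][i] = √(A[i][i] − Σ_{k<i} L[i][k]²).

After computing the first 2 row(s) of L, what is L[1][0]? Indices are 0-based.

L[1][0] = -1

Step 1: L[0][0] = √(1) = 1.
  L[1][0] = (-1) / L[0][0] = -1.
Step 2: L[1][1] = √(4) = 2.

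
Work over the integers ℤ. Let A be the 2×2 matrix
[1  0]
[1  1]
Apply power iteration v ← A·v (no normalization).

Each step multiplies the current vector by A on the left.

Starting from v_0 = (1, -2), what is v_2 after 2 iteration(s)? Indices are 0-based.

v_0 = (1, -2).
v_1 = A·v_0 = (1, -1).
v_2 = A·v_1 = (1, 0).

v_2 = (1, 0)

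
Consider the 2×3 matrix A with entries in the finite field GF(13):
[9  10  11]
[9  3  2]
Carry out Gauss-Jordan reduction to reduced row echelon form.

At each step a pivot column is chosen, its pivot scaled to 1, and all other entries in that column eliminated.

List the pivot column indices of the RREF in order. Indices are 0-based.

pivot columns: 0, 1

pivot(0,0)=9: scale R0 → (1, 4, 7)
  clear (1,0): R1 −= (9)R0 → (0, 6, 4)
pivot(1,1)=6: scale R1 → (0, 1, 5)
  clear (0,1): R0 −= (4)R1 → (1, 0, 0)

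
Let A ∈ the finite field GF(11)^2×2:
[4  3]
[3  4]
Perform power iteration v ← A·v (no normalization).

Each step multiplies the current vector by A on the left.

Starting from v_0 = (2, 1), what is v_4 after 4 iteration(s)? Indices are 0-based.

v_0 = (2, 1).
v_1 = A·v_0 = (0, 10).
v_2 = A·v_1 = (8, 7).
v_3 = A·v_2 = (9, 8).
v_4 = A·v_3 = (5, 4).

v_4 = (5, 4)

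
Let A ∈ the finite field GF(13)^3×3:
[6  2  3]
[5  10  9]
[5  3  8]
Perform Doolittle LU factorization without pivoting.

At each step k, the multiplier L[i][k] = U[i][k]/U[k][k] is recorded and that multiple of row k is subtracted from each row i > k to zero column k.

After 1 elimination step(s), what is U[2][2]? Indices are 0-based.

[col 0] pivot 6
  R1 -= 3*R0 → (0, 4, 0)  (L[1][0] := 3)
  R2 -= 3*R0 → (0, 10, 12)  (L[2][0] := 3)

U[2][2] = 12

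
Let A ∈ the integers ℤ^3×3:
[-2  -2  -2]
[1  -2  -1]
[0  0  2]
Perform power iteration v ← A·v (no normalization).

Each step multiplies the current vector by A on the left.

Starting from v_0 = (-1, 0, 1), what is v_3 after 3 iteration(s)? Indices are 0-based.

v_0 = (-1, 0, 1).
v_1 = A·v_0 = (0, -2, 2).
v_2 = A·v_1 = (0, 2, 4).
v_3 = A·v_2 = (-12, -8, 8).

v_3 = (-12, -8, 8)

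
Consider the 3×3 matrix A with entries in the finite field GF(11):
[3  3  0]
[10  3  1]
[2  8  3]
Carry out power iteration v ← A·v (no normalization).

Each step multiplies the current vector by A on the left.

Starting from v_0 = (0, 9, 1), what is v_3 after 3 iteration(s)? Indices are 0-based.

v_0 = (0, 9, 1).
v_1 = A·v_0 = (5, 6, 9).
v_2 = A·v_1 = (0, 0, 8).
v_3 = A·v_2 = (0, 8, 2).

v_3 = (0, 8, 2)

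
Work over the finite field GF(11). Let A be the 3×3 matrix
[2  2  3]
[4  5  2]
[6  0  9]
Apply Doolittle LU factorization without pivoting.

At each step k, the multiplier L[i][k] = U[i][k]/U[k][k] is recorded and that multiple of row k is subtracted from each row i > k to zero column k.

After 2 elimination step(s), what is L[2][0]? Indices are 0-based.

L[2][0] = 3

k=0: U[0][0]=2
  eliminate (1,0): mult=2, new row 1: (0, 1, 7); set L[1][0]=2
  eliminate (2,0): mult=3, new row 2: (0, 5, 0); set L[2][0]=3
k=1: U[1][1]=1
  eliminate (2,1): mult=5, new row 2: (0, 0, 9); set L[2][1]=5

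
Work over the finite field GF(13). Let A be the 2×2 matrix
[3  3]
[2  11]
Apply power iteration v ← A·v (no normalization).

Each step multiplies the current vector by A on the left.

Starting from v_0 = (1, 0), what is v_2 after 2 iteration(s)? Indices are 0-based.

v_2 = (2, 2)

v_0 = (1, 0).
v_1 = A·v_0 = (3, 2).
v_2 = A·v_1 = (2, 2).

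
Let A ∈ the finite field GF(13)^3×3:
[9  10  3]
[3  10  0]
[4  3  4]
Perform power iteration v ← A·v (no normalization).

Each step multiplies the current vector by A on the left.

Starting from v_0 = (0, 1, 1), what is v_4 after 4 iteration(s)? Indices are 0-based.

v_4 = (8, 9, 6)

v_0 = (0, 1, 1).
v_1 = A·v_0 = (0, 10, 7).
v_2 = A·v_1 = (4, 9, 6).
v_3 = A·v_2 = (1, 11, 2).
v_4 = A·v_3 = (8, 9, 6).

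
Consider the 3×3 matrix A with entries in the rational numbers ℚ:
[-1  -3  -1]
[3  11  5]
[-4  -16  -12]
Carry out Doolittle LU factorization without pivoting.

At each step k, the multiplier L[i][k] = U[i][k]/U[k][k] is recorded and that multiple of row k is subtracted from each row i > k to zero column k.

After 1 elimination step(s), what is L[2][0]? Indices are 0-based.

Step 1: pivot at (0,0) is -1.
  row1 ← row1 − (-3)·row0  ⇒  L[1][0]=-3, U row1=(0, 2, 2)
  row2 ← row2 − (4)·row0  ⇒  L[2][0]=4, U row2=(0, -4, -8)

L[2][0] = 4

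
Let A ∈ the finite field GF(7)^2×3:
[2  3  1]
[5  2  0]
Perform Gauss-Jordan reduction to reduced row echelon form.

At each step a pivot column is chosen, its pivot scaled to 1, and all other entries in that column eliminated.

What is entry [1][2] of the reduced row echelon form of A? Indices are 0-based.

[1] R0 /= 2  ⇒  (1, 5, 4)
     R1 -= 5·R0  ⇒  (0, 5, 1)
[2] R1 /= 5  ⇒  (0, 1, 3)
     R0 -= 5·R1  ⇒  (1, 0, 3)

M[1][2] = 3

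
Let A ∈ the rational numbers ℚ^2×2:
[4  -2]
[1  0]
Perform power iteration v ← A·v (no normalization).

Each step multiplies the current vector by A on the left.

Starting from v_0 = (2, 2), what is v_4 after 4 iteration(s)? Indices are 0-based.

v_4 = (136, 40)

v_0 = (2, 2).
v_1 = A·v_0 = (4, 2).
v_2 = A·v_1 = (12, 4).
v_3 = A·v_2 = (40, 12).
v_4 = A·v_3 = (136, 40).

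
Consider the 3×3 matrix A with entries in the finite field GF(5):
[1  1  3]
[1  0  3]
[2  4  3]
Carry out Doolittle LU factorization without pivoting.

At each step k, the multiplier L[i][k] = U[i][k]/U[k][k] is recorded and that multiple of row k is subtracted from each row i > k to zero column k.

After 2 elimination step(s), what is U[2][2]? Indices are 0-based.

U[2][2] = 2

Step 1: pivot at (0,0) is 1.
  row1 ← row1 − (1)·row0  ⇒  L[1][0]=1, U row1=(0, 4, 0)
  row2 ← row2 − (2)·row0  ⇒  L[2][0]=2, U row2=(0, 2, 2)
Step 2: pivot at (1,1) is 4.
  row2 ← row2 − (3)·row1  ⇒  L[2][1]=3, U row2=(0, 0, 2)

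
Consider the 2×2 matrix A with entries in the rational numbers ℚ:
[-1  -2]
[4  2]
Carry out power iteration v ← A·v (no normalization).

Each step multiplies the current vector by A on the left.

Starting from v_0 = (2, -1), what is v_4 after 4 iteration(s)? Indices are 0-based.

v_0 = (2, -1).
v_1 = A·v_0 = (0, 6).
v_2 = A·v_1 = (-12, 12).
v_3 = A·v_2 = (-12, -24).
v_4 = A·v_3 = (60, -96).

v_4 = (60, -96)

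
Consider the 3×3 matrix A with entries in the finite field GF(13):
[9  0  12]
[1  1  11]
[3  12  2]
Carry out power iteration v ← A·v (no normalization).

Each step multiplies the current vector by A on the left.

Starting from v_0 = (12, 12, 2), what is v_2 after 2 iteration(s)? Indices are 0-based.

v_0 = (12, 12, 2).
v_1 = A·v_0 = (2, 7, 2).
v_2 = A·v_1 = (3, 5, 3).

v_2 = (3, 5, 3)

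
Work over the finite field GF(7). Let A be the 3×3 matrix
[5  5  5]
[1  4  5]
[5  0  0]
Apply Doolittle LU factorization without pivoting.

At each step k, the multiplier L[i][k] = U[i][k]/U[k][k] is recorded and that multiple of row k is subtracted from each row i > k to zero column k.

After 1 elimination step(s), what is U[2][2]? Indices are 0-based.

Step 1: pivot at (0,0) is 5.
  row1 ← row1 − (3)·row0  ⇒  L[1][0]=3, U row1=(0, 3, 4)
  row2 ← row2 − (1)·row0  ⇒  L[2][0]=1, U row2=(0, 2, 2)

U[2][2] = 2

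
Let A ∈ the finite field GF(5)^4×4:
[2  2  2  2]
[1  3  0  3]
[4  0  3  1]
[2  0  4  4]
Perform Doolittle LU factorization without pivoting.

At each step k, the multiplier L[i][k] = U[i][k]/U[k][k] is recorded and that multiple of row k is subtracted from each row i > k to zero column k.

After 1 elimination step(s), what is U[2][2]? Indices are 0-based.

[col 0] pivot 2
  R1 -= 3*R0 → (0, 2, 4, 2)  (L[1][0] := 3)
  R2 -= 2*R0 → (0, 1, 4, 2)  (L[2][0] := 2)
  R3 -= 1*R0 → (0, 3, 2, 2)  (L[3][0] := 1)

U[2][2] = 4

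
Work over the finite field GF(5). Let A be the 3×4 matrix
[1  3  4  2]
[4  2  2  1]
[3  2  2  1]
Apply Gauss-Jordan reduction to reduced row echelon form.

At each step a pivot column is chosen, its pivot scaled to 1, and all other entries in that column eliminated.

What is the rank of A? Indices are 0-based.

rank = 3

step 1: normalize row 0 (÷1) = (1, 3, 4, 2)
  row 1: subtract 4×row0 = (0, 0, 1, 3)
  row 2: subtract 3×row0 = (0, 3, 0, 0)
step 2: exchange rows 1,2
step 2: normalize row 1 (÷3) = (0, 1, 0, 0)
  row 0: subtract 3×row1 = (1, 0, 4, 2)
step 3: normalize row 2 (÷1) = (0, 0, 1, 3)
  row 0: subtract 4×row2 = (1, 0, 0, 0)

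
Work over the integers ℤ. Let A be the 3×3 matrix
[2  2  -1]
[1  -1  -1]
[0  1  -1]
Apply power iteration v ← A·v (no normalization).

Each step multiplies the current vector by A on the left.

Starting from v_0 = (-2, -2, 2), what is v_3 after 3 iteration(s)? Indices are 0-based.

v_3 = (-50, -18, -6)

v_0 = (-2, -2, 2).
v_1 = A·v_0 = (-10, -2, -4).
v_2 = A·v_1 = (-20, -4, 2).
v_3 = A·v_2 = (-50, -18, -6).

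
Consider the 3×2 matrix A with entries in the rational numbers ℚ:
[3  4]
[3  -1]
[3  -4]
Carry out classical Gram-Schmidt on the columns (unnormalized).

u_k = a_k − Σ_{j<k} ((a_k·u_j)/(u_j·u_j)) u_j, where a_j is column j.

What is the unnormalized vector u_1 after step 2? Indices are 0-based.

u_1 = (13/3, -2/3, -11/3)

Step 1: u_0 = a_0 = (3, 3, 3).
Step 2: u_1 = a_1 − (-1/9)·u_0 = (13/3, -2/3, -11/3).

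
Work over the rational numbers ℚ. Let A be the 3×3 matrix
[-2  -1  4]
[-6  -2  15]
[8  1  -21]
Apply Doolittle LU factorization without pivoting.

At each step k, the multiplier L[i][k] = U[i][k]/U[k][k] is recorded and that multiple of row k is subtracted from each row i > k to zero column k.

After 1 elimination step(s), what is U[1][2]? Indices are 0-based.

U[1][2] = 3

k=0: U[0][0]=-2
  eliminate (1,0): mult=3, new row 1: (0, 1, 3); set L[1][0]=3
  eliminate (2,0): mult=-4, new row 2: (0, -3, -5); set L[2][0]=-4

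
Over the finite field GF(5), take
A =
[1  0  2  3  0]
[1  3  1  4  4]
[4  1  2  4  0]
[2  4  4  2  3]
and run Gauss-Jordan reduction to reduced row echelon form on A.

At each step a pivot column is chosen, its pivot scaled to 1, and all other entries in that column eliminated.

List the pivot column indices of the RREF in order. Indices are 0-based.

pivot columns: 0, 1, 2, 3

step 1: normalize row 0 (÷1) = (1, 0, 2, 3, 0)
  row 1: subtract 1×row0 = (0, 3, 4, 1, 4)
  row 2: subtract 4×row0 = (0, 1, 4, 2, 0)
  row 3: subtract 2×row0 = (0, 4, 0, 1, 3)
step 2: normalize row 1 (÷3) = (0, 1, 3, 2, 3)
  row 2: subtract 1×row1 = (0, 0, 1, 0, 2)
  row 3: subtract 4×row1 = (0, 0, 3, 3, 1)
step 3: normalize row 2 (÷1) = (0, 0, 1, 0, 2)
  row 0: subtract 2×row2 = (1, 0, 0, 3, 1)
  row 1: subtract 3×row2 = (0, 1, 0, 2, 2)
  row 3: subtract 3×row2 = (0, 0, 0, 3, 0)
step 4: normalize row 3 (÷3) = (0, 0, 0, 1, 0)
  row 0: subtract 3×row3 = (1, 0, 0, 0, 1)
  row 1: subtract 2×row3 = (0, 1, 0, 0, 2)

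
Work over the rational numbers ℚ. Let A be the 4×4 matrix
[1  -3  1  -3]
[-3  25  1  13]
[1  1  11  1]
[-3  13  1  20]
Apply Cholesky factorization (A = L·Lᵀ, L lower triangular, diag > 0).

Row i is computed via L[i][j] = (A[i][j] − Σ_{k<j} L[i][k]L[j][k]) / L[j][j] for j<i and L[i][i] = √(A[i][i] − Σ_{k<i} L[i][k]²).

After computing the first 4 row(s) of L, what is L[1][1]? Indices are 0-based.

L[1][1] = 4

Step 1: L[0][0] = √(1) = 1.
  L[1][0] = (-3) / L[0][0] = -3.
Step 2: L[1][1] = √(16) = 4.
  L[2][0] = (1) / L[0][0] = 1.
  L[2][1] = (4) / L[1][1] = 1.
Step 3: L[2][2] = √(9) = 3.
  L[3][0] = (-3) / L[0][0] = -3.
  L[3][1] = (4) / L[1][1] = 1.
  L[3][2] = (3) / L[2][2] = 1.
Step 4: L[3][3] = √(9) = 3.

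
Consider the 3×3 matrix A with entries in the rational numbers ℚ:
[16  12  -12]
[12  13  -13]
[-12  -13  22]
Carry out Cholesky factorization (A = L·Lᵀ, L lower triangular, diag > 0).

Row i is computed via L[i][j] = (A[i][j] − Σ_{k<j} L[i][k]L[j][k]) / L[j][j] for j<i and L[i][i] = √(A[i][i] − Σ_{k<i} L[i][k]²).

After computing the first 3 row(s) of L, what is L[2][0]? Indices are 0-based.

L[2][0] = -3

Step 1: L[0][0] = √(16) = 4.
  L[1][0] = (12) / L[0][0] = 3.
Step 2: L[1][1] = √(4) = 2.
  L[2][0] = (-12) / L[0][0] = -3.
  L[2][1] = (-4) / L[1][1] = -2.
Step 3: L[2][2] = √(9) = 3.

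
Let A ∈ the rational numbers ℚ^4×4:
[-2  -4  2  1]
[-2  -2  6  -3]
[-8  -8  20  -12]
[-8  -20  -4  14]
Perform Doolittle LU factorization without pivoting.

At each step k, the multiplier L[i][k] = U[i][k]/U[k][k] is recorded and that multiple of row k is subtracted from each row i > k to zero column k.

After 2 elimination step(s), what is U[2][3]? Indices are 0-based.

U[2][3] = 0

Step 1: pivot at (0,0) is -2.
  row1 ← row1 − (1)·row0  ⇒  L[1][0]=1, U row1=(0, 2, 4, -4)
  row2 ← row2 − (4)·row0  ⇒  L[2][0]=4, U row2=(0, 8, 12, -16)
  row3 ← row3 − (4)·row0  ⇒  L[3][0]=4, U row3=(0, -4, -12, 10)
Step 2: pivot at (1,1) is 2.
  row2 ← row2 − (4)·row1  ⇒  L[2][1]=4, U row2=(0, 0, -4, 0)
  row3 ← row3 − (-2)·row1  ⇒  L[3][1]=-2, U row3=(0, 0, -4, 2)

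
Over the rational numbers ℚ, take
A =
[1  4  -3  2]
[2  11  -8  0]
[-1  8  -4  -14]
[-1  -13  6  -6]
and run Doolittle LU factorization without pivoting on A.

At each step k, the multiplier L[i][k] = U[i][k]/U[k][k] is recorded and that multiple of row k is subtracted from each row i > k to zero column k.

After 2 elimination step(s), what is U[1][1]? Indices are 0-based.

U[1][1] = 3

[col 0] pivot 1
  R1 -= 2*R0 → (0, 3, -2, -4)  (L[1][0] := 2)
  R2 -= -1*R0 → (0, 12, -7, -12)  (L[2][0] := -1)
  R3 -= -1*R0 → (0, -9, 3, -4)  (L[3][0] := -1)
[col 1] pivot 3
  R2 -= 4*R1 → (0, 0, 1, 4)  (L[2][1] := 4)
  R3 -= -3*R1 → (0, 0, -3, -16)  (L[3][1] := -3)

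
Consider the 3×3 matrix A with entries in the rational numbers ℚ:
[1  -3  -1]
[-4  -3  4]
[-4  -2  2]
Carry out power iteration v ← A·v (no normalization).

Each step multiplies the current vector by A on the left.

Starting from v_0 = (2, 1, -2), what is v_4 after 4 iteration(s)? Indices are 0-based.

v_0 = (2, 1, -2).
v_1 = A·v_0 = (1, -19, -14).
v_2 = A·v_1 = (72, -3, 6).
v_3 = A·v_2 = (75, -255, -270).
v_4 = A·v_3 = (1110, -615, -330).

v_4 = (1110, -615, -330)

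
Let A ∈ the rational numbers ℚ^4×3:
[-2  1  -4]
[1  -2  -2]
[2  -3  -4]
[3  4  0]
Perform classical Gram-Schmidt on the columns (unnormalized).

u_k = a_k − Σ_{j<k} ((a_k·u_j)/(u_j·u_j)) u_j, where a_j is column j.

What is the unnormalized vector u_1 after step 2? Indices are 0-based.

u_1 = (11/9, -19/9, -29/9, 11/3)

Step 1: u_0 = a_0 = (-2, 1, 2, 3).
Step 2: u_1 = a_1 − (1/9)·u_0 = (11/9, -19/9, -29/9, 11/3).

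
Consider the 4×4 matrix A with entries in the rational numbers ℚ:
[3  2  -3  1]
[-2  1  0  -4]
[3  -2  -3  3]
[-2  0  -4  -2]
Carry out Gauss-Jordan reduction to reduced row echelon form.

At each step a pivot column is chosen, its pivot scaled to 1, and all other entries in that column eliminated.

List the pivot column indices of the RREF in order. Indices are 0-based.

pivot columns: 0, 1, 2, 3

[1] R0 /= 3  ⇒  (1, 2/3, -1, 1/3)
     R1 -= -2·R0  ⇒  (0, 7/3, -2, -10/3)
     R2 -= 3·R0  ⇒  (0, -4, 0, 2)
     R3 -= -2·R0  ⇒  (0, 4/3, -6, -4/3)
[2] R1 /= 7/3  ⇒  (0, 1, -6/7, -10/7)
     R0 -= 2/3·R1  ⇒  (1, 0, -3/7, 9/7)
     R2 -= -4·R1  ⇒  (0, 0, -24/7, -26/7)
     R3 -= 4/3·R1  ⇒  (0, 0, -34/7, 4/7)
[3] R2 /= -24/7  ⇒  (0, 0, 1, 13/12)
     R0 -= -3/7·R2  ⇒  (1, 0, 0, 7/4)
     R1 -= -6/7·R2  ⇒  (0, 1, 0, -1/2)
     R3 -= -34/7·R2  ⇒  (0, 0, 0, 35/6)
[4] R3 /= 35/6  ⇒  (0, 0, 0, 1)
     R0 -= 7/4·R3  ⇒  (1, 0, 0, 0)
     R1 -= -1/2·R3  ⇒  (0, 1, 0, 0)
     R2 -= 13/12·R3  ⇒  (0, 0, 1, 0)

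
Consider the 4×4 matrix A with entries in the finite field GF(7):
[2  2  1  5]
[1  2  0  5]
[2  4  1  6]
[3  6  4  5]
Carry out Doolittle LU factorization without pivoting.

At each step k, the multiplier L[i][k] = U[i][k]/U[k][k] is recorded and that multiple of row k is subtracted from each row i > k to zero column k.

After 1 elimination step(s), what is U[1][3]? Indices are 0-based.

k=0: U[0][0]=2
  eliminate (1,0): mult=4, new row 1: (0, 1, 3, 6); set L[1][0]=4
  eliminate (2,0): mult=1, new row 2: (0, 2, 0, 1); set L[2][0]=1
  eliminate (3,0): mult=5, new row 3: (0, 3, 6, 1); set L[3][0]=5

U[1][3] = 6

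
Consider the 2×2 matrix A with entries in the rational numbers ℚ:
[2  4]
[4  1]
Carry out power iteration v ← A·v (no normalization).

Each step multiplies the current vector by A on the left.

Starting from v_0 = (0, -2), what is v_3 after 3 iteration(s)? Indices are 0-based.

v_0 = (0, -2).
v_1 = A·v_0 = (-8, -2).
v_2 = A·v_1 = (-24, -34).
v_3 = A·v_2 = (-184, -130).

v_3 = (-184, -130)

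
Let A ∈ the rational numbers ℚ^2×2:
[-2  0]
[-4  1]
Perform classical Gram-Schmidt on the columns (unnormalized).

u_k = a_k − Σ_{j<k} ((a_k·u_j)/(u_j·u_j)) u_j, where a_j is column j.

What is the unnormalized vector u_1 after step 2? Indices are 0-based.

u_1 = (-2/5, 1/5)

Step 1: u_0 = a_0 = (-2, -4).
Step 2: u_1 = a_1 − (-1/5)·u_0 = (-2/5, 1/5).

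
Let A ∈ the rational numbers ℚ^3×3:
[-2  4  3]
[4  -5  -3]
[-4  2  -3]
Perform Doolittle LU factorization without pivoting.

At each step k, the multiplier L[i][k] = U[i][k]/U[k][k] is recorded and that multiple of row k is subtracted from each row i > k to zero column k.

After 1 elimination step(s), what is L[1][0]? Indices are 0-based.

Step 1: pivot at (0,0) is -2.
  row1 ← row1 − (-2)·row0  ⇒  L[1][0]=-2, U row1=(0, 3, 3)
  row2 ← row2 − (2)·row0  ⇒  L[2][0]=2, U row2=(0, -6, -9)

L[1][0] = -2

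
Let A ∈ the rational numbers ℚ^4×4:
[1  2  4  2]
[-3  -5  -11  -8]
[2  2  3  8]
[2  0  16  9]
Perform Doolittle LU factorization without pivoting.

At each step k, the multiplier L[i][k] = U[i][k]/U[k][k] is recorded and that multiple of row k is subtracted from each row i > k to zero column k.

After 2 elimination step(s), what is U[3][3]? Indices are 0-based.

Step 1: pivot at (0,0) is 1.
  row1 ← row1 − (-3)·row0  ⇒  L[1][0]=-3, U row1=(0, 1, 1, -2)
  row2 ← row2 − (2)·row0  ⇒  L[2][0]=2, U row2=(0, -2, -5, 4)
  row3 ← row3 − (2)·row0  ⇒  L[3][0]=2, U row3=(0, -4, 8, 5)
Step 2: pivot at (1,1) is 1.
  row2 ← row2 − (-2)·row1  ⇒  L[2][1]=-2, U row2=(0, 0, -3, 0)
  row3 ← row3 − (-4)·row1  ⇒  L[3][1]=-4, U row3=(0, 0, 12, -3)

U[3][3] = -3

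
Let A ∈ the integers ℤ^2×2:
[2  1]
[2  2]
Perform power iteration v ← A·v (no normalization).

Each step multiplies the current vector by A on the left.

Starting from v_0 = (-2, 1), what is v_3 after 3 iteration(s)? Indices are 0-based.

v_0 = (-2, 1).
v_1 = A·v_0 = (-3, -2).
v_2 = A·v_1 = (-8, -10).
v_3 = A·v_2 = (-26, -36).

v_3 = (-26, -36)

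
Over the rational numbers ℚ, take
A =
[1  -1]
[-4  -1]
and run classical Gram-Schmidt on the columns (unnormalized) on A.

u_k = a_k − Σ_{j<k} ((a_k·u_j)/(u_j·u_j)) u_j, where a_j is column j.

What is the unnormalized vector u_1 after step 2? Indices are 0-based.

Step 1: u_0 = a_0 = (1, -4).
Step 2: u_1 = a_1 − (3/17)·u_0 = (-20/17, -5/17).

u_1 = (-20/17, -5/17)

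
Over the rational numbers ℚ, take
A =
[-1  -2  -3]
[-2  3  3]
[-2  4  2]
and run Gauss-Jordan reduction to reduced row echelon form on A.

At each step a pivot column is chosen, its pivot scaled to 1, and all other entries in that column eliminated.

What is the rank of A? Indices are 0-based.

rank = 3

pivot(0,0)=-1: scale R0 → (1, 2, 3)
  clear (1,0): R1 −= (-2)R0 → (0, 7, 9)
  clear (2,0): R2 −= (-2)R0 → (0, 8, 8)
pivot(1,1)=7: scale R1 → (0, 1, 9/7)
  clear (0,1): R0 −= (2)R1 → (1, 0, 3/7)
  clear (2,1): R2 −= (8)R1 → (0, 0, -16/7)
pivot(2,2)=-16/7: scale R2 → (0, 0, 1)
  clear (0,2): R0 −= (3/7)R2 → (1, 0, 0)
  clear (1,2): R1 −= (9/7)R2 → (0, 1, 0)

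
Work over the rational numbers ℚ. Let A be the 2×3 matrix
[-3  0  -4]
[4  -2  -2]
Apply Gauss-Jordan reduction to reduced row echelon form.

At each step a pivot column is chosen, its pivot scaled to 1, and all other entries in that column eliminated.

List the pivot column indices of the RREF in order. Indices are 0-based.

pivot columns: 0, 1

pivot(0,0)=-3: scale R0 → (1, 0, 4/3)
  clear (1,0): R1 −= (4)R0 → (0, -2, -22/3)
pivot(1,1)=-2: scale R1 → (0, 1, 11/3)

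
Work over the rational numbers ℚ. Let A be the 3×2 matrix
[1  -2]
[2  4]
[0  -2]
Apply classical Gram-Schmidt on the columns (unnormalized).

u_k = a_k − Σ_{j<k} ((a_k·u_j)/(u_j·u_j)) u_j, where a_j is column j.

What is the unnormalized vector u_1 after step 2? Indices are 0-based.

u_1 = (-16/5, 8/5, -2)

Step 1: u_0 = a_0 = (1, 2, 0).
Step 2: u_1 = a_1 − (6/5)·u_0 = (-16/5, 8/5, -2).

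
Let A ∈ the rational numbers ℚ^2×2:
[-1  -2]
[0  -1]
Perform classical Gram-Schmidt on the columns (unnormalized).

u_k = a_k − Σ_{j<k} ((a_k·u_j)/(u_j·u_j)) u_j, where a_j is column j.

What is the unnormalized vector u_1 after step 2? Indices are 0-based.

u_1 = (0, -1)

Step 1: u_0 = a_0 = (-1, 0).
Step 2: u_1 = a_1 − (2)·u_0 = (0, -1).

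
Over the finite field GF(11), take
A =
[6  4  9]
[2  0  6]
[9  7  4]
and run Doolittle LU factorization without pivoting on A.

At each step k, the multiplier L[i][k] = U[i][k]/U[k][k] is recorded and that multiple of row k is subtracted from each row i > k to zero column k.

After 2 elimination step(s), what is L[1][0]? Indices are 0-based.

L[1][0] = 4

Step 1: pivot at (0,0) is 6.
  row1 ← row1 − (4)·row0  ⇒  L[1][0]=4, U row1=(0, 6, 3)
  row2 ← row2 − (7)·row0  ⇒  L[2][0]=7, U row2=(0, 1, 7)
Step 2: pivot at (1,1) is 6.
  row2 ← row2 − (2)·row1  ⇒  L[2][1]=2, U row2=(0, 0, 1)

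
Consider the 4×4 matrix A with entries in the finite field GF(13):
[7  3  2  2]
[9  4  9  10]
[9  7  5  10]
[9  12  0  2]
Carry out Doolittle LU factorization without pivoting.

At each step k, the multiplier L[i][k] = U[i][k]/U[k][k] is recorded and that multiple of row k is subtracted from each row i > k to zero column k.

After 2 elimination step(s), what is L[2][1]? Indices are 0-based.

L[2][1] = 9

k=0: U[0][0]=7
  eliminate (1,0): mult=5, new row 1: (0, 2, 12, 0); set L[1][0]=5
  eliminate (2,0): mult=5, new row 2: (0, 5, 8, 0); set L[2][0]=5
  eliminate (3,0): mult=5, new row 3: (0, 10, 3, 5); set L[3][0]=5
k=1: U[1][1]=2
  eliminate (2,1): mult=9, new row 2: (0, 0, 4, 0); set L[2][1]=9
  eliminate (3,1): mult=5, new row 3: (0, 0, 8, 5); set L[3][1]=5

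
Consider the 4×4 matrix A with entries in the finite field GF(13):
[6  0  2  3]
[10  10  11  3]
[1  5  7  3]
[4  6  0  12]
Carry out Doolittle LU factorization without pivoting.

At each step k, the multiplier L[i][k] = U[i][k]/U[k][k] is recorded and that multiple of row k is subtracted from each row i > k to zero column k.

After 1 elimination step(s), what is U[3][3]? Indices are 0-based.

U[3][3] = 10

[col 0] pivot 6
  R1 -= 6*R0 → (0, 10, 12, 11)  (L[1][0] := 6)
  R2 -= 11*R0 → (0, 5, 11, 9)  (L[2][0] := 11)
  R3 -= 5*R0 → (0, 6, 3, 10)  (L[3][0] := 5)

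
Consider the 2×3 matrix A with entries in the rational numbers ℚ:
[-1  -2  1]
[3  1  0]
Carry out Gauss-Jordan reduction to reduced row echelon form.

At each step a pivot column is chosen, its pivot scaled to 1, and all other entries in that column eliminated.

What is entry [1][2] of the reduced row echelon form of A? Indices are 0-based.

step 1: normalize row 0 (÷-1) = (1, 2, -1)
  row 1: subtract 3×row0 = (0, -5, 3)
step 2: normalize row 1 (÷-5) = (0, 1, -3/5)
  row 0: subtract 2×row1 = (1, 0, 1/5)

M[1][2] = -3/5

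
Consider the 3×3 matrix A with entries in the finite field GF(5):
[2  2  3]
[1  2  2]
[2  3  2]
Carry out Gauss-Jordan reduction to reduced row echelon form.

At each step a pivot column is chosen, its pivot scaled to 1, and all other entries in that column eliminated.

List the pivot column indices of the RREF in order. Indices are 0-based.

[1] R0 /= 2  ⇒  (1, 1, 4)
     R1 -= 1·R0  ⇒  (0, 1, 3)
     R2 -= 2·R0  ⇒  (0, 1, 4)
[2] R1 /= 1  ⇒  (0, 1, 3)
     R0 -= 1·R1  ⇒  (1, 0, 1)
     R2 -= 1·R1  ⇒  (0, 0, 1)
[3] R2 /= 1  ⇒  (0, 0, 1)
     R0 -= 1·R2  ⇒  (1, 0, 0)
     R1 -= 3·R2  ⇒  (0, 1, 0)

pivot columns: 0, 1, 2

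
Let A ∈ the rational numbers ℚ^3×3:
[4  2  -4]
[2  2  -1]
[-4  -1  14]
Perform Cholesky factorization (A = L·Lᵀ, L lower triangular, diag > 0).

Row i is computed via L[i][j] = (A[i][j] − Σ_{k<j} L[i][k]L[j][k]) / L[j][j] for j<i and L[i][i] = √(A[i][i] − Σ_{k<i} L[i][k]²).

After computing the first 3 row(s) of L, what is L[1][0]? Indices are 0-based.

Step 1: L[0][0] = √(4) = 2.
  L[1][0] = (2) / L[0][0] = 1.
Step 2: L[1][1] = √(1) = 1.
  L[2][0] = (-4) / L[0][0] = -2.
  L[2][1] = (1) / L[1][1] = 1.
Step 3: L[2][2] = √(9) = 3.

L[1][0] = 1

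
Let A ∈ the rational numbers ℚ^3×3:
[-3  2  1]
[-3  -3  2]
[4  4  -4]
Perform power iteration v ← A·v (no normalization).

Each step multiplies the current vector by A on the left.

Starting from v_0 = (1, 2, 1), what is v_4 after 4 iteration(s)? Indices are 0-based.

v_0 = (1, 2, 1).
v_1 = A·v_0 = (2, -7, 8).
v_2 = A·v_1 = (-12, 31, -52).
v_3 = A·v_2 = (46, -161, 284).
v_4 = A·v_3 = (-176, 913, -1596).

v_4 = (-176, 913, -1596)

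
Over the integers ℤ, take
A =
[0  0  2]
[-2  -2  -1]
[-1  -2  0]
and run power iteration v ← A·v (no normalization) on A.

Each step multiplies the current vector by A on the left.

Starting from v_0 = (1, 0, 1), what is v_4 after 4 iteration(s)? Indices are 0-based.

v_0 = (1, 0, 1).
v_1 = A·v_0 = (2, -3, -1).
v_2 = A·v_1 = (-2, 3, 4).
v_3 = A·v_2 = (8, -6, -4).
v_4 = A·v_3 = (-8, 0, 4).

v_4 = (-8, 0, 4)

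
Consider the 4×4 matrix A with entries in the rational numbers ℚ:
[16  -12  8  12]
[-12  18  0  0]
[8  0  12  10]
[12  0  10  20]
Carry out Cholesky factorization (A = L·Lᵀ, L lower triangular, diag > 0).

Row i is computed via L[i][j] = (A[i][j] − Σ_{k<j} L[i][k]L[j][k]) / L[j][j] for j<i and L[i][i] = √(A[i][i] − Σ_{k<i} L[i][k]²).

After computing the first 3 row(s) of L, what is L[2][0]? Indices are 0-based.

Step 1: L[0][0] = √(16) = 4.
  L[1][0] = (-12) / L[0][0] = -3.
Step 2: L[1][1] = √(9) = 3.
  L[2][0] = (8) / L[0][0] = 2.
  L[2][1] = (6) / L[1][1] = 2.
Step 3: L[2][2] = √(4) = 2.

L[2][0] = 2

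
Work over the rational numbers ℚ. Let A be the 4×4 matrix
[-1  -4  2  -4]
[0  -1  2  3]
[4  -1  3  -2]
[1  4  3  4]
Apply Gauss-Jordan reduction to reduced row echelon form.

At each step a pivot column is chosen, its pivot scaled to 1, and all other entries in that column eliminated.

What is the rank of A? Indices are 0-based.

rank = 4

step 1: normalize row 0 (÷-1) = (1, 4, -2, 4)
  row 2: subtract 4×row0 = (0, -17, 11, -18)
  row 3: subtract 1×row0 = (0, 0, 5, 0)
step 2: normalize row 1 (÷-1) = (0, 1, -2, -3)
  row 0: subtract 4×row1 = (1, 0, 6, 16)
  row 2: subtract -17×row1 = (0, 0, -23, -69)
step 3: normalize row 2 (÷-23) = (0, 0, 1, 3)
  row 0: subtract 6×row2 = (1, 0, 0, -2)
  row 1: subtract -2×row2 = (0, 1, 0, 3)
  row 3: subtract 5×row2 = (0, 0, 0, -15)
step 4: normalize row 3 (÷-15) = (0, 0, 0, 1)
  row 0: subtract -2×row3 = (1, 0, 0, 0)
  row 1: subtract 3×row3 = (0, 1, 0, 0)
  row 2: subtract 3×row3 = (0, 0, 1, 0)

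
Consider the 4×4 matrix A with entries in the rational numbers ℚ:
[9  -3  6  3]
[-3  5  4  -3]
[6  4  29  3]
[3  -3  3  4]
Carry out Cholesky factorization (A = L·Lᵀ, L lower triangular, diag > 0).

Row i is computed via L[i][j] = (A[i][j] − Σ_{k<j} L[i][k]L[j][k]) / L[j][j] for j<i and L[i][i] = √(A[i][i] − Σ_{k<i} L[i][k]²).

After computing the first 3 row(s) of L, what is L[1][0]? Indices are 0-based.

Step 1: L[0][0] = √(9) = 3.
  L[1][0] = (-3) / L[0][0] = -1.
Step 2: L[1][1] = √(4) = 2.
  L[2][0] = (6) / L[0][0] = 2.
  L[2][1] = (6) / L[1][1] = 3.
Step 3: L[2][2] = √(16) = 4.

L[1][0] = -1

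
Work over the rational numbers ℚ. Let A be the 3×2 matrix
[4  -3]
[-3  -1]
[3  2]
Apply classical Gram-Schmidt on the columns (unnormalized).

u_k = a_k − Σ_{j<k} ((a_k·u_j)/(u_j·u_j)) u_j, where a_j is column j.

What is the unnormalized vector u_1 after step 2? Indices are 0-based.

Step 1: u_0 = a_0 = (4, -3, 3).
Step 2: u_1 = a_1 − (-3/34)·u_0 = (-45/17, -43/34, 77/34).

u_1 = (-45/17, -43/34, 77/34)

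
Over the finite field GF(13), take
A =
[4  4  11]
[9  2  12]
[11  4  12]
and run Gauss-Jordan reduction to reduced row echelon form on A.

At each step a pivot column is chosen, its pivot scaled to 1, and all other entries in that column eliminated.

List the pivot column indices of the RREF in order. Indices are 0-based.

pivot columns: 0, 1, 2

[1] R0 /= 4  ⇒  (1, 1, 6)
     R1 -= 9·R0  ⇒  (0, 6, 10)
     R2 -= 11·R0  ⇒  (0, 6, 11)
[2] R1 /= 6  ⇒  (0, 1, 6)
     R0 -= 1·R1  ⇒  (1, 0, 0)
     R2 -= 6·R1  ⇒  (0, 0, 1)
[3] R2 /= 1  ⇒  (0, 0, 1)
     R1 -= 6·R2  ⇒  (0, 1, 0)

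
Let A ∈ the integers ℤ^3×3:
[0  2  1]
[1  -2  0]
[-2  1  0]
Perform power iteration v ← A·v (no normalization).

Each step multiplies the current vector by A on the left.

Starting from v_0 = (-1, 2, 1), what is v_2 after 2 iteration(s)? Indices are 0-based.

v_2 = (-6, 15, -15)

v_0 = (-1, 2, 1).
v_1 = A·v_0 = (5, -5, 4).
v_2 = A·v_1 = (-6, 15, -15).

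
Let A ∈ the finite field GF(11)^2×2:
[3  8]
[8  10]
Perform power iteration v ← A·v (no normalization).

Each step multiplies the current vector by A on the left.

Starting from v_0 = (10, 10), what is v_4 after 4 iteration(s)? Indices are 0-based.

v_4 = (6, 10)

v_0 = (10, 10).
v_1 = A·v_0 = (0, 4).
v_2 = A·v_1 = (10, 7).
v_3 = A·v_2 = (9, 7).
v_4 = A·v_3 = (6, 10).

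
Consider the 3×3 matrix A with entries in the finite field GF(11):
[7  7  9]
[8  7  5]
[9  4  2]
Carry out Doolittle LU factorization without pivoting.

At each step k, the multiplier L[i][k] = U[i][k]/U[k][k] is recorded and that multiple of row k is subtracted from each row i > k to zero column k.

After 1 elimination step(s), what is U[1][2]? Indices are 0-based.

U[1][2] = 1

Step 1: pivot at (0,0) is 7.
  row1 ← row1 − (9)·row0  ⇒  L[1][0]=9, U row1=(0, 10, 1)
  row2 ← row2 − (6)·row0  ⇒  L[2][0]=6, U row2=(0, 6, 3)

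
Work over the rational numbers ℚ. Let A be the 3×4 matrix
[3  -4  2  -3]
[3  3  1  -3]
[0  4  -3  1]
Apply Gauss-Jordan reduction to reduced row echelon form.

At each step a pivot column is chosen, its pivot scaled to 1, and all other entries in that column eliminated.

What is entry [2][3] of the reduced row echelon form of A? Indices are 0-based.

[1] R0 /= 3  ⇒  (1, -4/3, 2/3, -1)
     R1 -= 3·R0  ⇒  (0, 7, -1, 0)
[2] R1 /= 7  ⇒  (0, 1, -1/7, 0)
     R0 -= -4/3·R1  ⇒  (1, 0, 10/21, -1)
     R2 -= 4·R1  ⇒  (0, 0, -17/7, 1)
[3] R2 /= -17/7  ⇒  (0, 0, 1, -7/17)
     R0 -= 10/21·R2  ⇒  (1, 0, 0, -41/51)
     R1 -= -1/7·R2  ⇒  (0, 1, 0, -1/17)

M[2][3] = -7/17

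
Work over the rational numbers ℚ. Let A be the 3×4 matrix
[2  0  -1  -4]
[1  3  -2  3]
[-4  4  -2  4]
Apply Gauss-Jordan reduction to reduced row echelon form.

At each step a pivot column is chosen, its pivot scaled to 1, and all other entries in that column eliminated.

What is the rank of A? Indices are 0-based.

step 1: normalize row 0 (÷2) = (1, 0, -1/2, -2)
  row 1: subtract 1×row0 = (0, 3, -3/2, 5)
  row 2: subtract -4×row0 = (0, 4, -4, -4)
step 2: normalize row 1 (÷3) = (0, 1, -1/2, 5/3)
  row 2: subtract 4×row1 = (0, 0, -2, -32/3)
step 3: normalize row 2 (÷-2) = (0, 0, 1, 16/3)
  row 0: subtract -1/2×row2 = (1, 0, 0, 2/3)
  row 1: subtract -1/2×row2 = (0, 1, 0, 13/3)

rank = 3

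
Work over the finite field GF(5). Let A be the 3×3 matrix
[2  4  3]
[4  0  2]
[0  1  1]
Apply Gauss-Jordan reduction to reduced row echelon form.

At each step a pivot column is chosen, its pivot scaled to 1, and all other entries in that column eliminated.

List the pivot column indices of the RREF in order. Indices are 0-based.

pivot(0,0)=2: scale R0 → (1, 2, 4)
  clear (1,0): R1 −= (4)R0 → (0, 2, 1)
pivot(1,1)=2: scale R1 → (0, 1, 3)
  clear (0,1): R0 −= (2)R1 → (1, 0, 3)
  clear (2,1): R2 −= (1)R1 → (0, 0, 3)
pivot(2,2)=3: scale R2 → (0, 0, 1)
  clear (0,2): R0 −= (3)R2 → (1, 0, 0)
  clear (1,2): R1 −= (3)R2 → (0, 1, 0)

pivot columns: 0, 1, 2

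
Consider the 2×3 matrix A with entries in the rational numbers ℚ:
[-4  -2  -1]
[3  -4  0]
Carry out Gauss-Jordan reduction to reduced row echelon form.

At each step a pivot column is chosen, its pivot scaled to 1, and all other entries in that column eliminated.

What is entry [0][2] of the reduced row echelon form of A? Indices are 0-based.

pivot(0,0)=-4: scale R0 → (1, 1/2, 1/4)
  clear (1,0): R1 −= (3)R0 → (0, -11/2, -3/4)
pivot(1,1)=-11/2: scale R1 → (0, 1, 3/22)
  clear (0,1): R0 −= (1/2)R1 → (1, 0, 2/11)

M[0][2] = 2/11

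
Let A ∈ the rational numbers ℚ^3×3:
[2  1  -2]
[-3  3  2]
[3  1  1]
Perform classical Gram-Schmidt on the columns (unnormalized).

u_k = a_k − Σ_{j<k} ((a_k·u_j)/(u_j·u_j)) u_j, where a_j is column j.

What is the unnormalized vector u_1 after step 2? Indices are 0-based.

u_1 = (15/11, 27/11, 17/11)

Step 1: u_0 = a_0 = (2, -3, 3).
Step 2: u_1 = a_1 − (-2/11)·u_0 = (15/11, 27/11, 17/11).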